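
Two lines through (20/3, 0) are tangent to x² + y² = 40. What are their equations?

Let a tangent through (20/3, 0) have slope m. Its distance from (0, 0) must equal 2√10:
[m·(−20/3) − (0)]² = 40(m² + 1)
m² − 9 = 0, so m = −3 or m = 3.
With m = −3: 3x + y = 20. With m = 3: 3x − y = 20.

3x + y = 20 and 3x − y = 20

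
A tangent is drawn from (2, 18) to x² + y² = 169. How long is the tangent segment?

√159

Centre (0, 0), r² = 169. |PO|² = (2)² + (18)² = 328.
Power of the point: PT² = |PO|² − r² = 159, so PT = √159.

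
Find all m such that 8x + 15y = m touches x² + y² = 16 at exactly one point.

m = −68 or m = 68

Tangency holds when the distance from the centre (0, 0) to the line equals the radius 4:
|8·0 + 15·0 − m| / √289 = 4
|m| = 4·17, so m = 68 or m = −68.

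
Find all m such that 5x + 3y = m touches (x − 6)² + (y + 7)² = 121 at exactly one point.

The line touches the circle iff its distance from (6, −7) is 11:
|5·6 + 3·(−7) − m| / √34 = 11
|m − (9)| = 11√34.

m = 9 ± 11√34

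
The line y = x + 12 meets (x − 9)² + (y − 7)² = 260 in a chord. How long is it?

Express y = x + 12 and substitute into the circle:
2x² − 8x − 154 = 0  ⟹  x² − 4x − 77 = 0
x = 11 or x = −7, giving (11, 23) and (−7, 5).
|(11, 23) − (−7, 5)| = √((18)² + (18)²) = 18√2.

18√2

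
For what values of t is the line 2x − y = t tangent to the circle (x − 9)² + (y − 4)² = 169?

t = 14 ± 13√5

The line touches the circle iff its distance from (9, 4) is 13:
|2·9 − 1·4 − t| / √5 = 13
|t − (14)| = 13√5.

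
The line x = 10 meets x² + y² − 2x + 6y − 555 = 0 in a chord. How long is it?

44

The line gives x = 10. Substituting into the circle:
y² + 6y − 475 = 0
y = 19 or y = −25, giving (10, 19) and (10, −25).
Chord length = distance between (10, 19) and (10, −25) = √1936 = 44.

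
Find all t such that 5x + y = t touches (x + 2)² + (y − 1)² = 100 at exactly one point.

The line touches the circle iff its distance from (−2, 1) is 10:
|5·(−2) + 1·1 − t| / √26 = 10
|t − (−9)| = 10√26.

t = −9 ± 10√26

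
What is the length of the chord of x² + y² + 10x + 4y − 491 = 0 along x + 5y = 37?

8√26

Substitute y = (37 − x)/5:
26x² + 156x − 10166 = 0  ⟹  x² + 6x − 391 = 0
x = 17 or x = −23, giving (17, 4) and (−23, 12).
Chord length = distance between (17, 4) and (−23, 12) = √1664 = 8√26.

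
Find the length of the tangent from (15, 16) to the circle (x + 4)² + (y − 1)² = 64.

3√58

Centre (−4, 1), r² = 64. |PO|² = (19)² + (15)² = 586.
Power of the point: PT² = |PO|² − r² = 522, so PT = 3√58.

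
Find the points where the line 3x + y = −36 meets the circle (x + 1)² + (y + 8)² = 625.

(−16, 12) and (−1, −33)

Express y = −3x − 36 and substitute into the circle:
10x² + 170x + 160 = 0  ⟹  x² + 17x + 16 = 0
x = −1 or x = −16, giving (−1, −33) and (−16, 12).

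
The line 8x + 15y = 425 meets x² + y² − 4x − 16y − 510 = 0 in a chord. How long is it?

From the line, y = (425 − 8x)/15. Substituting:
289x² − 5780x − 36125 = 0  ⟹  x² − 20x − 125 = 0
x = 25 or x = −5, giving (25, 15) and (−5, 31).
|(25, 15) − (−5, 31)| = √((30)² + (−16)²) = 34.

34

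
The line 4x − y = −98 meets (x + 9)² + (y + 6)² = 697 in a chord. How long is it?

10√17

The distance from (−9, −6) to the line is 68/√17, and r² = 697.
Chord = 2√(r² − d²) = 2·√(425) = 10√17.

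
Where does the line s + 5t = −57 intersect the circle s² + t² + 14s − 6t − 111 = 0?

(−12, −9) and (−7, −10)

Substitute t = (−57 − s)/5:
26s² + 494s + 2184 = 0  ⟹  s² + 19s + 84 = 0
s = −7 or s = −12, giving (−7, −10) and (−12, −9).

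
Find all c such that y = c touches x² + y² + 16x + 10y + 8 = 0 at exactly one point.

For a tangent, require d(centre, line) = r = 9.
|0·(−8) + 1·(−5) − c| / √1 = 9
|c − (−5)| = 9, so c = 4 or c = −14.

c = −14 or c = 4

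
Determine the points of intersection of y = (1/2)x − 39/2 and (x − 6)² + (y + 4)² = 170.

Express y = (−39 + x)/2 and substitute into the circle:
5x² − 110x + 425 = 0  ⟹  x² − 22x + 85 = 0
x = 17 or x = 5, giving (17, −11) and (5, −17).

(5, −17) and (17, −11)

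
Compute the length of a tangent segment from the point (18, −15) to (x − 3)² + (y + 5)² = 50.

With centre O = (3, −5), |OP|² = 325 and r² = 50.
The tangent meets the radius at right angles, so tangent² = |PO|² − r² = 325 − 50 = 275.

5√11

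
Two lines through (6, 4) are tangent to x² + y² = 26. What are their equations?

x + 5y = 26 and 5x − y = 26

Write the tangent as mx − y + (4 − m·(6)) = 0 and set its distance from the centre to √26:
(−6m − (−4))² = 26(m² + 1)
5m² − 24m − 5 = 0, so m = −1/5 or m = 5.
Through (6, 4) these give x + 5y = 26 and 5x − y = 26.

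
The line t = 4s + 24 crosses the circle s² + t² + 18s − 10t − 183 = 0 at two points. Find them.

Express t = 4s + 24 and substitute into the circle:
17s² + 170s + 153 = 0  ⟹  s² + 10s + 9 = 0
s = −1 or s = −9, giving (−1, 20) and (−9, −12).

(−9, −12) and (−1, 20)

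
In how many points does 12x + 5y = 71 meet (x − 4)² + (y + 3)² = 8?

0

d² = (12·4 + 5·(−3) − (71))²/169 = 1444/169; r² = 8.
Since d² > r², the line lies outside the circle.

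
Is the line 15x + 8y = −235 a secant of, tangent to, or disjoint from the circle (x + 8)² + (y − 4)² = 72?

disjoint

Substituting the line into the circle gives 289x² + 9034x + 70777 = 0.
Discriminant = (9034)² − 4·289·(70777) = −205056 < 0.
No real roots: the line does not meet the circle.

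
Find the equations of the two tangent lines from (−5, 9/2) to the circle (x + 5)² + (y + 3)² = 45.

Let a tangent through (−5, 9/2) have slope m. Its distance from (−5, −3) must equal 3√5:
[m·(0) − (−15/2)]² = 45(m² + 1)
4m² − 1 = 0, so m = 1/2 or m = −1/2.
With m = 1/2: x − 2y = −14. With m = −1/2: x + 2y = 4.

x − 2y = −14 and x + 2y = 4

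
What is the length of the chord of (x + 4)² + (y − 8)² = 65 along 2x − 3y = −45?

Centre (−4, 8), r² = 65. Perpendicular distance d from centre to line = |13| / √13 = 13/√13.
Chord = 2√(r² − d²) = 2·√(52) = 4√13.

4√13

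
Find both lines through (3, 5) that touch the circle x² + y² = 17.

A line y − (5) = m(x − (3)) is tangent when its distance from (0, 0) is √17:
(−3m − (−5))² = 17(m² + 1)
4m² + 15m − 4 = 0, so m = 1/4 or m = −4.
Through (3, 5) these give x − 4y = −17 and 4x + y = 17.

x − 4y = −17 and 4x + y = 17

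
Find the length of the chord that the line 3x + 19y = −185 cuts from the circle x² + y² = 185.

The distance from (0, 0) to the line is 185/√370, and r² = 185.
Chord = 2√(r² − d²) = 2·√(185/2) = √370.

√370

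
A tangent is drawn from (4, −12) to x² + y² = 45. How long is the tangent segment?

The centre is (0, 0) and r = 3√5. The square of the distance from P to the centre is 16 + 144 = 160.
By the tangent–radius right angle, tangent length = √(|PO|² − r²) = √115.

√115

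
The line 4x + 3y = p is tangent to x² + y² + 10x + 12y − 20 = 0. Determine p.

Tangency holds when the distance from the centre (−5, −6) to the line equals the radius 9:
|4·(−5) + 3·(−6) − p| / √25 = 9
|p − (−38)| = 9·5, so p = 7 or p = −83.

p = −83 or p = 7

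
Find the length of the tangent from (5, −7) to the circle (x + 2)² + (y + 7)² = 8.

Centre (−2, −7), r² = 8. |PO|² = (7)² + (0)² = 49.
By the tangent–radius right angle, tangent length = √(|PO|² − r²) = √41.

√41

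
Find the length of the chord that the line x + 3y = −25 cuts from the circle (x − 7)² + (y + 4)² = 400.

12√10

Express y = (−25 − x)/3 and substitute into the circle:
10x² − 100x − 2990 = 0  ⟹  x² − 10x − 299 = 0
x = 23 or x = −13, giving (23, −16) and (−13, −4).
|(23, −16) − (−13, −4)| = √((36)² + (−12)²) = 12√10.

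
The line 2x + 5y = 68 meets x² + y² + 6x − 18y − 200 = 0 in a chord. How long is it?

6√29

Express y = (68 − 2x)/5 and substitute into the circle:
29x² + 58x − 6496 = 0  ⟹  x² + 2x − 224 = 0
x = 14 or x = −16, giving (14, 8) and (−16, 20).
Chord length = distance between (14, 8) and (−16, 20) = √1044 = 6√29.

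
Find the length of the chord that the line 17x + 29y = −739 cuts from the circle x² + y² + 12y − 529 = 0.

√1130

From the line, y = (−739 − 17x)/29. Substituting:
1130x² + 19210x − 155940 = 0  ⟹  x² + 17x − 138 = 0
x = 6 or x = −23, giving (6, −29) and (−23, −12).
Chord length = distance between (6, −29) and (−23, −12) = √1130 = √1130.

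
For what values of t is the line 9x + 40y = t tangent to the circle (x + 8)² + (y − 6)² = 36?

t = −78 or t = 414

Tangency holds when the distance from the centre (−8, 6) to the line equals the radius 6:
|9·(−8) + 40·6 − t| / √1681 = 6
|t − (168)| = 6·41, so t = 414 or t = −78.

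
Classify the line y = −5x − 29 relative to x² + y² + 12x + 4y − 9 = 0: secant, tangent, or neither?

secant

Substituting the line into the circle gives 26x² + 282x + 716 = 0.
Discriminant = (282)² − 4·26·(716) = 5060 > 0.
Two real roots: the line is a secant.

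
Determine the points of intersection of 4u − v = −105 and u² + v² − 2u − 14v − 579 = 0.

From the line, v = 4u + 105. Substituting:
17u² + 782u + 8976 = 0  ⟹  u² + 46u + 528 = 0
u = −22 or u = −24, giving (−22, 17) and (−24, 9).

(−24, 9) and (−22, 17)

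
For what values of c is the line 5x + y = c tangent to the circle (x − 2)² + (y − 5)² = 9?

For a tangent, require d(centre, line) = r = 3.
|5·2 + 1·5 − c| / √26 = 3
|c − (15)| = 3√26.

c = 15 ± 3√26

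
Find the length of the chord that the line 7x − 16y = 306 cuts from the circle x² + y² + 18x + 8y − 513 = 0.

Express y = (−306 + 7x)/16 and substitute into the circle:
305x² + 1220x − 76860 = 0  ⟹  x² + 4x − 252 = 0
x = 14 or x = −18, giving (14, −13) and (−18, −27).
Chord length = distance between (14, −13) and (−18, −27) = √1220 = 2√305.

2√305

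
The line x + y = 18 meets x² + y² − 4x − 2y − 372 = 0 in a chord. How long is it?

23√2

Centre (2, 1), r² = 377. Perpendicular distance d from centre to line = |−15| / √2 = 15/√2.
Half the chord is √(r² − d²) = √(529/2), so the full chord is 23√2.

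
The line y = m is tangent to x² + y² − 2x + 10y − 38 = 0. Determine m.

The line touches the circle iff its distance from (1, −5) is 8:
|0·1 + 1·(−5) − m| / √1 = 8
|m − (−5)| = 8, so m = 3 or m = −13.

m = −13 or m = 3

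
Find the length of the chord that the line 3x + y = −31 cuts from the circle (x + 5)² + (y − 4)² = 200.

The distance from (−5, 4) to the line is 20/√10, and r² = 200.
Chord = 2√(r² − d²) = 2·√(160) = 8√10.

8√10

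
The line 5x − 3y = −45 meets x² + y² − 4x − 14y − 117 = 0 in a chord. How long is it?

Centre (2, 7), r² = 170. Perpendicular distance d from centre to line = |34| / √34 = 34/√34.
Half the chord is √(r² − d²) = √(136), so the full chord is 4√34.

4√34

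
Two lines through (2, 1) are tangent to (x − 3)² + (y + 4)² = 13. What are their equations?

3x − 2y = 4 and 2x + 3y = 7

Write the tangent as mx − y + (1 − m·(2)) = 0 and set its distance from the centre to √13:
(1m − (−5))² = 13(m² + 1)
6m² − 5m − 6 = 0, so m = 3/2 or m = −2/3.
Through (2, 1) these give 3x − 2y = 4 and 2x + 3y = 7.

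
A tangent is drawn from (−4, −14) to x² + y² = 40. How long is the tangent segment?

With centre O = (0, 0), |OP|² = 212 and r² = 40.
The tangent meets the radius at right angles, so tangent² = |PO|² − r² = 212 − 40 = 172.

2√43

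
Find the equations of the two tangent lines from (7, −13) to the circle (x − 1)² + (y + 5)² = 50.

A line y − (−13) = m(x − (7)) is tangent when its distance from (1, −5) is 5√2:
[m·(−6) − (8)]² = 50(m² + 1)
7m² − 48m − 7 = 0, so m = −1/7 or m = 7.
With m = −1/7: x + 7y = −84. With m = 7: 7x − y = 62.

x + 7y = −84 and 7x − y = 62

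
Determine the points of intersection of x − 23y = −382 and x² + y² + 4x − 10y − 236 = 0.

(−14, 16) and (9, 17)

From the line, y = (382 + x)/23. Substituting:
530x² + 2650x − 66780 = 0  ⟹  x² + 5x − 126 = 0
x = 9 or x = −14, giving (9, 17) and (−14, 16).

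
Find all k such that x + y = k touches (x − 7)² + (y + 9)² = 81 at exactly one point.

k = −2 ± 9√2

Tangency holds when the distance from the centre (7, −9) to the line equals the radius 9:
|1·7 + 1·(−9) − k| / √2 = 9
|k − (−2)| = 9√2.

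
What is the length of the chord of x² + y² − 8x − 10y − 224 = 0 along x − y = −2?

The distance from (4, 5) to the line is 1/√2, and r² = 265.
Half the chord is √(r² − d²) = √(529/2), so the full chord is 23√2.

23√2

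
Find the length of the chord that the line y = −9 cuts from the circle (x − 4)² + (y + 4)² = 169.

24

Centre (4, −4), r² = 169. Perpendicular distance d from centre to line = |5| / √1 = 5.
Chord = 2√(r² − d²) = 2·√(144) = 24.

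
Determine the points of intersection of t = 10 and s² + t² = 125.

(−5, 10) and (5, 10)

Express t = 10 and substitute into the circle:
s² − 25 = 0
s = 5 or s = −5, giving (5, 10) and (−5, 10).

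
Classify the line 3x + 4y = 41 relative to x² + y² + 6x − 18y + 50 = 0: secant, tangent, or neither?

secant

d² = (3·(−3) + 4·9 − (41))²/25 = 196/25; r² = 40.
Since d² < r², the line cuts the circle twice.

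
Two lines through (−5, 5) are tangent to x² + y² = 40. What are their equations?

x − 3y = −20 and 3x − y = −20

A line y − (5) = m(x − (−5)) is tangent when its distance from (0, 0) is 2√10:
[m·(5) − (−5)]² = 40(m² + 1)
3m² − 10m + 3 = 0, so m = 1/3 or m = 3.
Through (−5, 5) these give x − 3y = −20 and 3x − y = −20.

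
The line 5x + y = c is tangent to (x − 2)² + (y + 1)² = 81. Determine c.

For a tangent, require d(centre, line) = r = 9.
|5·2 + 1·(−1) − c| / √26 = 9
|c − (9)| = 9√26.

c = 9 ± 9√26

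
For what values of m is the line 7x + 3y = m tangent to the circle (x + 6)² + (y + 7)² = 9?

Tangency holds when the distance from the centre (−6, −7) to the line equals the radius 3:
|7·(−6) + 3·(−7) − m| / √58 = 3
|m − (−63)| = 3√58.

m = −63 ± 3√58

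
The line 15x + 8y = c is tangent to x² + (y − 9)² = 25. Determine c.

c = −13 or c = 157

Tangency holds when the distance from the centre (0, 9) to the line equals the radius 5:
|15·0 + 8·9 − c| / √289 = 5
|c − (72)| = 5·17, so c = 157 or c = −13.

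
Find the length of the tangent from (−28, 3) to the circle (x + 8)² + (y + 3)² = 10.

√426

Centre (−8, −3), r² = 10. |PO|² = (−20)² + (6)² = 436.
By the tangent–radius right angle, tangent length = √(|PO|² − r²) = √426.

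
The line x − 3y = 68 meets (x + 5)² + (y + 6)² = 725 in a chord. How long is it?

13√10

Substitute y = (−68 + x)/3:
10x² − 10x − 3800 = 0  ⟹  x² − x − 380 = 0
x = 20 or x = −19, giving (20, −16) and (−19, −29).
Chord length = distance between (20, −16) and (−19, −29) = √1690 = 13√10.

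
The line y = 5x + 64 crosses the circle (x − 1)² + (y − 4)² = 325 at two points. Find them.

(−14, −6) and (−9, 19)

From the line, y = 5x + 64. Substituting:
26x² + 598x + 3276 = 0  ⟹  x² + 23x + 126 = 0
x = −9 or x = −14, giving (−9, 19) and (−14, −6).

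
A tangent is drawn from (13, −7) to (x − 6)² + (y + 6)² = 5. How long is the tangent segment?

The centre is (6, −6) and r = √5. The square of the distance from P to the centre is 49 + 1 = 50.
The tangent meets the radius at right angles, so tangent² = |PO|² − r² = 50 − 5 = 45.

3√5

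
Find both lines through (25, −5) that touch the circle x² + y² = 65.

4x + 7y = 65 and x − 8y = 65

Write the tangent as mx − y + (−5 − m·(25)) = 0 and set its distance from the centre to √65:
[m·(−25) − (5)]² = 65(m² + 1)
56m² + 25m − 4 = 0, so m = −4/7 or m = 1/8.
Through (25, −5) these give 4x + 7y = 65 and x − 8y = 65.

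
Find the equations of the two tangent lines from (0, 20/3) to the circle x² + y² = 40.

A line y − (20/3) = m(x − (0)) is tangent when its distance from (0, 0) is 2√10:
(0m − (−20/3))² = 40(m² + 1)
9m² − 1 = 0, so m = −1/3 or m = 1/3.
With m = −1/3: x + 3y = 20. With m = 1/3: x − 3y = −20.

x + 3y = 20 and x − 3y = −20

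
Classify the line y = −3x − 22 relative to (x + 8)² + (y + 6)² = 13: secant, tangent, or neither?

secant

Centre (−8, −6), r² = 13. Distance² from centre to line = (−8)²/10 = 32/5.
Since d² < r², the line cuts the circle twice.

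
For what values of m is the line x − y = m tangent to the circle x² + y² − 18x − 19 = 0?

For a tangent, require d(centre, line) = r = 10.
|1·9 − 1·0 − m| / √2 = 10
|m − (9)| = 10√2.

m = 9 ± 10√2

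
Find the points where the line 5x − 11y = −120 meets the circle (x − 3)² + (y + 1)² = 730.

(−24, 0) and (20, 20)

Express y = (120 + 5x)/11 and substitute into the circle:
146x² + 584x − 70080 = 0  ⟹  x² + 4x − 480 = 0
x = 20 or x = −24, giving (20, 20) and (−24, 0).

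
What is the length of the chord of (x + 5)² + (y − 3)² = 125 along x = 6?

4

The distance from (−5, 3) to the line is 11, and r² = 125.
Half the chord is √(r² − d²) = √(4), so the full chord is 4.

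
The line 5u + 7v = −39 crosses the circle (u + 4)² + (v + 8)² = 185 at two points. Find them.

(−12, 3) and (9, −12)

Substitute v = (−39 − 5u)/7:
74u² + 222u − 7992 = 0  ⟹  u² + 3u − 108 = 0
u = 9 or u = −12, giving (9, −12) and (−12, 3).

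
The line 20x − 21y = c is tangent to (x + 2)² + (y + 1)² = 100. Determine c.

c = −309 or c = 271

For a tangent, require d(centre, line) = r = 10.
|20·(−2) − 21·(−1) − c| / √841 = 10
|c − (−19)| = 10·29, so c = 271 or c = −309.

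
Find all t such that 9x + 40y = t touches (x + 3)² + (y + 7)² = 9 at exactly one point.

Tangency holds when the distance from the centre (−3, −7) to the line equals the radius 3:
|9·(−3) + 40·(−7) − t| / √1681 = 3
|t − (−307)| = 3·41, so t = −184 or t = −430.

t = −430 or t = −184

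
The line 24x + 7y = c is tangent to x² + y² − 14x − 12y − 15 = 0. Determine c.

c = −40 or c = 460

For a tangent, require d(centre, line) = r = 10.
|24·7 + 7·6 − c| / √625 = 10
|c − (210)| = 10·25, so c = 460 or c = −40.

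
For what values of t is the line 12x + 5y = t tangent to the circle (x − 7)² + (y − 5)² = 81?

t = −8 or t = 226

Tangency holds when the distance from the centre (7, 5) to the line equals the radius 9:
|12·7 + 5·5 − t| / √169 = 9
|t − (109)| = 9·13, so t = 226 or t = −8.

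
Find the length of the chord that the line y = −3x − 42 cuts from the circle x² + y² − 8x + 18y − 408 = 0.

Centre (4, −9), r² = 505. Perpendicular distance d from centre to line = |45| / √10 = 45/√10.
Half the chord is √(r² − d²) = √(605/2), so the full chord is 11√10.

11√10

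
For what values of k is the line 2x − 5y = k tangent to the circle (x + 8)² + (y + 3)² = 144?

k = −1 ± 12√29

Tangency holds when the distance from the centre (−8, −3) to the line equals the radius 12:
|2·(−8) − 5·(−3) − k| / √29 = 12
|k − (−1)| = 12√29.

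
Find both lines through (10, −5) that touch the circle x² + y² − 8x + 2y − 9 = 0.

Let a tangent through (10, −5) have slope m. Its distance from (4, −1) must equal √26:
(−6m − (4))² = 26(m² + 1)
5m² + 24m − 5 = 0, so m = −5 or m = 1/5.
Through (10, −5) these give 5x + y = 45 and x − 5y = 35.

5x + y = 45 and x − 5y = 35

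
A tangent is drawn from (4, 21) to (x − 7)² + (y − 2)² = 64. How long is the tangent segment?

3√34

Centre (7, 2), r² = 64. |PO|² = (−3)² + (19)² = 370.
By the tangent–radius right angle, tangent length = √(|PO|² − r²) = √306 = 3√34.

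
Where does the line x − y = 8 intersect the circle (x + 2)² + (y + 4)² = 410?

Substitute y = x − 8:
2x² − 4x − 390 = 0  ⟹  x² − 2x − 195 = 0
x = 15 or x = −13, giving (15, 7) and (−13, −21).

(−13, −21) and (15, 7)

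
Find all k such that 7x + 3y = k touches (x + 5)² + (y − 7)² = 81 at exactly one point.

The line touches the circle iff its distance from (−5, 7) is 9:
|7·(−5) + 3·7 − k| / √58 = 9
|k − (−14)| = 9√58.

k = −14 ± 9√58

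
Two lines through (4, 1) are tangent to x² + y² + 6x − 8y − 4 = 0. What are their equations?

2x − 5y = 3 and 5x + 2y = 22

Write the tangent as mx − y + (1 − m·(4)) = 0 and set its distance from the centre to √29:
[m·(−7) − (3)]² = 29(m² + 1)
10m² + 21m − 10 = 0, so m = 2/5 or m = −5/2.
With m = 2/5: 2x − 5y = 3. With m = −5/2: 5x + 2y = 22.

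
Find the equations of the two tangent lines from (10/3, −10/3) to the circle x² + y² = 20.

2x − y = 10 and x − 2y = 10

Write the tangent as mx − y + (−10/3 − m·(10/3)) = 0 and set its distance from the centre to 2√5:
[m·(−10/3) − (10/3)]² = 20(m² + 1)
2m² − 5m + 2 = 0, so m = 2 or m = 1/2.
Through (10/3, −10/3) these give 2x − y = 10 and x − 2y = 10.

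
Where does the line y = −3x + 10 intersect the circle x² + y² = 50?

Substitute y = −3x + 10:
10x² − 60x + 50 = 0  ⟹  x² − 6x + 5 = 0
x = 5 or x = 1, giving (5, −5) and (1, 7).

(1, 7) and (5, −5)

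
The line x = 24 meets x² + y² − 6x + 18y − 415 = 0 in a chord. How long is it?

16

Centre (3, −9), r² = 505. Perpendicular distance d from centre to line = |−21| / √1 = 21.
Half the chord is √(r² − d²) = √(64), so the full chord is 16.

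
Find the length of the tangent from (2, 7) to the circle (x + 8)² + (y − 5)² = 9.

Centre (−8, 5), r² = 9. |PO|² = (10)² + (2)² = 104.
The tangent meets the radius at right angles, so tangent² = |PO|² − r² = 104 − 9 = 95.

√95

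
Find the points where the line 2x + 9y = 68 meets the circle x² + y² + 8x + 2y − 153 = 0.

From the line, y = (68 − 2x)/9. Substituting:
85x² + 340x − 6545 = 0  ⟹  x² + 4x − 77 = 0
x = 7 or x = −11, giving (7, 6) and (−11, 10).

(−11, 10) and (7, 6)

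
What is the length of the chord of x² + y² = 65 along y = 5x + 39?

√26

Substitute y = 5x + 39:
26x² + 390x + 1456 = 0  ⟹  x² + 15x + 56 = 0
x = −7 or x = −8, giving (−7, 4) and (−8, −1).
Chord length = distance between (−7, 4) and (−8, −1) = √26 = √26.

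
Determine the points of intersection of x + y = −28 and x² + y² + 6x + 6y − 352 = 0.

From the line, y = −x − 28. Substituting:
2x² + 56x + 264 = 0  ⟹  x² + 28x + 132 = 0
x = −6 or x = −22, giving (−6, −22) and (−22, −6).

(−22, −6) and (−6, −22)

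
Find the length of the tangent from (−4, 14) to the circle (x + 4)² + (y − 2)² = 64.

4√5

With centre O = (−4, 2), |OP|² = 144 and r² = 64.
Power of the point: PT² = |PO|² − r² = 80, so PT = 4√5.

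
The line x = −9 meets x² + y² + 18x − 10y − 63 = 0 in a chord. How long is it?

26

The line gives x = −9. Substituting into the circle:
y² − 10y − 144 = 0
y = 18 or y = −8, giving (−9, 18) and (−9, −8).
|(−9, 18) − (−9, −8)| = √((0)² + (26)²) = 26.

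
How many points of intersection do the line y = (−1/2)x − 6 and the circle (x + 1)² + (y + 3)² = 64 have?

2

Substituting the line into the circle gives 5x² + 20x − 216 = 0.
Discriminant = (20)² − 4·5·(−216) = 4720 > 0.
Two real roots: the line is a secant.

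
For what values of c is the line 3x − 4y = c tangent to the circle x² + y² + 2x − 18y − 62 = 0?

For a tangent, require d(centre, line) = r = 12.
|3·(−1) − 4·9 − c| / √25 = 12
|c − (−39)| = 12·5, so c = 21 or c = −99.

c = −99 or c = 21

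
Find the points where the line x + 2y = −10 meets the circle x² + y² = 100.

From the line, y = (−10 − x)/2. Substituting:
5x² + 20x − 300 = 0  ⟹  x² + 4x − 60 = 0
x = 6 or x = −10, giving (6, −8) and (−10, 0).

(−10, 0) and (6, −8)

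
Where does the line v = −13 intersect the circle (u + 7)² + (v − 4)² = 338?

Substitute v = −13:
u² + 14u = 0
u = 0 or u = −14, giving (0, −13) and (−14, −13).

(−14, −13) and (0, −13)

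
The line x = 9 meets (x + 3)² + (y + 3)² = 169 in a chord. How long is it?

10

The distance from (−3, −3) to the line is 12, and r² = 169.
Half the chord is √(r² − d²) = √(25), so the full chord is 10.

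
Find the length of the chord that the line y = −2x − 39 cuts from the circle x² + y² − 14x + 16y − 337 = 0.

6√5

Centre (7, −8), r² = 450. Perpendicular distance d from centre to line = |45| / √5 = 45/√5.
Chord = 2√(r² − d²) = 2·√(45) = 6√5.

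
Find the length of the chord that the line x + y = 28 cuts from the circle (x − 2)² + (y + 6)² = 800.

Express y = −x + 28 and substitute into the circle:
2x² − 72x + 360 = 0  ⟹  x² − 36x + 180 = 0
x = 30 or x = 6, giving (30, −2) and (6, 22).
|(30, −2) − (6, 22)| = √((24)² + (−24)²) = 24√2.

24√2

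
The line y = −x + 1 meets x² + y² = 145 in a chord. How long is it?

17√2

Express y = −x + 1 and substitute into the circle:
2x² − 2x − 144 = 0  ⟹  x² − x − 72 = 0
x = 9 or x = −8, giving (9, −8) and (−8, 9).
Chord length = distance between (9, −8) and (−8, 9) = √578 = 17√2.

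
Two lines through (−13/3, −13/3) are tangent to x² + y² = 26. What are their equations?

5x + y = −26 and x + 5y = −26

A line y − (−13/3) = m(x − (−13/3)) is tangent when its distance from (0, 0) is √26:
[m·(13/3) − (13/3)]² = 26(m² + 1)
5m² + 26m + 5 = 0, so m = −5 or m = −1/5.
With m = −5: 5x + y = −26. With m = −1/5: x + 5y = −26.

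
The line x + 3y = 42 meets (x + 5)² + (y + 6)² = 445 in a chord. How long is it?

3√10

Centre (−5, −6), r² = 445. Perpendicular distance d from centre to line = |−65| / √10 = 65/√10.
Chord = 2√(r² − d²) = 2·√(45/2) = 3√10.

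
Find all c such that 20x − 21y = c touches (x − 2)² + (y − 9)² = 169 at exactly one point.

For a tangent, require d(centre, line) = r = 13.
|20·2 − 21·9 − c| / √841 = 13
|c − (−149)| = 13·29, so c = 228 or c = −526.

c = −526 or c = 228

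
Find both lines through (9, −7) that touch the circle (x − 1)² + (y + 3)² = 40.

3x + y = 20 and x − 3y = 30

Write the tangent as mx − y + (−7 − m·(9)) = 0 and set its distance from the centre to 2√10:
(−8m − (4))² = 40(m² + 1)
3m² + 8m − 3 = 0, so m = −3 or m = 1/3.
With m = −3: 3x + y = 20. With m = 1/3: x − 3y = 30.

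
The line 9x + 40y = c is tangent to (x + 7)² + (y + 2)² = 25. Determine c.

The line touches the circle iff its distance from (−7, −2) is 5:
|9·(−7) + 40·(−2) − c| / √1681 = 5
|c − (−143)| = 5·41, so c = 62 or c = −348.

c = −348 or c = 62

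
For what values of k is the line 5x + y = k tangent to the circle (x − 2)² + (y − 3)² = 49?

k = 13 ± 7√26

The line touches the circle iff its distance from (2, 3) is 7:
|5·2 + 1·3 − k| / √26 = 7
|k − (13)| = 7√26.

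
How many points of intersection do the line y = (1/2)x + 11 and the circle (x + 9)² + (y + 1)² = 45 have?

1

Substituting the line into the circle gives 5x² + 120x + 720 = 0.
Discriminant = (120)² − 4·5·(720) = 0.
A repeated root: the line is tangent.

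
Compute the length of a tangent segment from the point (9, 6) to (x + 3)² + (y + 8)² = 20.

8√5

Centre (−3, −8), r² = 20. |PO|² = (12)² + (14)² = 340.
The tangent meets the radius at right angles, so tangent² = |PO|² − r² = 340 − 20 = 320.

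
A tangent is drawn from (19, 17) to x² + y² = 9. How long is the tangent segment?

The centre is (0, 0) and r = 3. The square of the distance from P to the centre is 361 + 289 = 650.
The tangent meets the radius at right angles, so tangent² = |PO|² − r² = 650 − 9 = 641.

√641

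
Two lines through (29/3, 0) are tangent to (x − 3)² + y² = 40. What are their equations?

A line y − (0) = m(x − (29/3)) is tangent when its distance from (3, 0) is 2√10:
(−20/3m − (0))² = 40(m² + 1)
m² − 9 = 0, so m = −3 or m = 3.
Through (29/3, 0) these give 3x + y = 29 and 3x − y = 29.

3x + y = 29 and 3x − y = 29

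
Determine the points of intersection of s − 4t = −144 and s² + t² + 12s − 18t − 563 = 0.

Substitute t = (144 + s)/4:
17s² + 408s + 1360 = 0  ⟹  s² + 24s + 80 = 0
s = −4 or s = −20, giving (−4, 35) and (−20, 31).

(−20, 31) and (−4, 35)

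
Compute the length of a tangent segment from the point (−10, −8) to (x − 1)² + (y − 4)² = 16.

√249

With centre O = (1, 4), |OP|² = 265 and r² = 16.
By the tangent–radius right angle, tangent length = √(|PO|² − r²) = √249.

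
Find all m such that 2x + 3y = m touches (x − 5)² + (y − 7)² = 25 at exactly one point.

The line touches the circle iff its distance from (5, 7) is 5:
|2·5 + 3·7 − m| / √13 = 5
|m − (31)| = 5√13.

m = 31 ± 5√13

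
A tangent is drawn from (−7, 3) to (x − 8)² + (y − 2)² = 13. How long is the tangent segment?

√213

With centre O = (8, 2), |OP|² = 226 and r² = 13.
By the tangent–radius right angle, tangent length = √(|PO|² − r²) = √213.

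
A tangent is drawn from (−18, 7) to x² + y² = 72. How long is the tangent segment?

√301

The centre is (0, 0) and r = 6√2. The square of the distance from P to the centre is 324 + 49 = 373.
Power of the point: PT² = |PO|² − r² = 301, so PT = √301.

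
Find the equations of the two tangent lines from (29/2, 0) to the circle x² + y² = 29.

A line y − (0) = m(x − (29/2)) is tangent when its distance from (0, 0) is √29:
(−29/2m − (0))² = 29(m² + 1)
25m² − 4 = 0, so m = 2/5 or m = −2/5.
With m = 2/5: 2x − 5y = 29. With m = −2/5: 2x + 5y = 29.

2x − 5y = 29 and 2x + 5y = 29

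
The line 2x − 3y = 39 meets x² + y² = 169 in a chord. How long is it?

From the line, y = (−39 + 2x)/3. Substituting:
13x² − 156x = 0  ⟹  x² − 12x = 0
x = 12 or x = 0, giving (12, −5) and (0, −13).
|(12, −5) − (0, −13)| = √((12)² + (8)²) = 4√13.

4√13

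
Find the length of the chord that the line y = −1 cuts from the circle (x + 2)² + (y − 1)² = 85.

18

From the line, y = −1. Substituting:
x² + 4x − 77 = 0
x = 7 or x = −11, giving (7, −1) and (−11, −1).
Chord length = distance between (7, −1) and (−11, −1) = √324 = 18.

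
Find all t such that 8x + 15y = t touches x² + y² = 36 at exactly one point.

The line touches the circle iff its distance from (0, 0) is 6:
|8·0 + 15·0 − t| / √289 = 6
|t| = 6·17, so t = 102 or t = −102.

t = −102 or t = 102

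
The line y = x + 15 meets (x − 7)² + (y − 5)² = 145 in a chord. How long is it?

√2

From the line, y = x + 15. Substituting:
2x² + 6x + 4 = 0  ⟹  x² + 3x + 2 = 0
x = −1 or x = −2, giving (−1, 14) and (−2, 13).
Chord length = distance between (−1, 14) and (−2, 13) = √2 = √2.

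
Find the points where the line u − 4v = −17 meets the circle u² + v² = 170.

(−13, 1) and (11, 7)

From the line, v = (17 + u)/4. Substituting:
17u² + 34u − 2431 = 0  ⟹  u² + 2u − 143 = 0
u = 11 or u = −13, giving (11, 7) and (−13, 1).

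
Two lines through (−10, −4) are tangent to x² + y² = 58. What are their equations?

A line y − (−4) = m(x − (−10)) is tangent when its distance from (0, 0) is √58:
(10m − (4))² = 58(m² + 1)
21m² − 40m − 21 = 0, so m = 7/3 or m = −3/7.
Through (−10, −4) these give 7x − 3y = −58 and 3x + 7y = −58.

7x − 3y = −58 and 3x + 7y = −58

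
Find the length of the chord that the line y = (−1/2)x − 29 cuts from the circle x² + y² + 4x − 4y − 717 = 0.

Substitute y = (−58 − x)/2:
5x² + 140x + 960 = 0  ⟹  x² + 28x + 192 = 0
x = −12 or x = −16, giving (−12, −23) and (−16, −21).
|(−12, −23) − (−16, −21)| = √((4)² + (−2)²) = 2√5.

2√5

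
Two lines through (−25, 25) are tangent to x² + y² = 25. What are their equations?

4x + 3y = −25 and 3x + 4y = 25

Write the tangent as mx − y + (25 − m·(−25)) = 0 and set its distance from the centre to 5:
[m·(25) − (−25)]² = 25(m² + 1)
12m² + 25m + 12 = 0, so m = −4/3 or m = −3/4.
With m = −4/3: 4x + 3y = −25. With m = −3/4: 3x + 4y = 25.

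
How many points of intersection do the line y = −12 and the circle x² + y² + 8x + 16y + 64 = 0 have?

1

Substituting the line into the circle gives x² + 8x + 16 = 0.
Discriminant = (8)² − 4·1·(16) = 0.
A repeated root: the line is tangent.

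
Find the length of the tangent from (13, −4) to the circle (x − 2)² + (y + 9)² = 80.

With centre O = (2, −9), |OP|² = 146 and r² = 80.
By the tangent–radius right angle, tangent length = √(|PO|² − r²) = √66.

√66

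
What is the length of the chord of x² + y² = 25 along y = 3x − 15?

√10

Express y = 3x − 15 and substitute into the circle:
10x² − 90x + 200 = 0  ⟹  x² − 9x + 20 = 0
x = 5 or x = 4, giving (5, 0) and (4, −3).
Chord length = distance between (5, 0) and (4, −3) = √10 = √10.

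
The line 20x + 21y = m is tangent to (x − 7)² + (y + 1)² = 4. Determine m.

m = 61 or m = 177

The line touches the circle iff its distance from (7, −1) is 2:
|20·7 + 21·(−1) − m| / √841 = 2
|m − (119)| = 2·29, so m = 177 or m = 61.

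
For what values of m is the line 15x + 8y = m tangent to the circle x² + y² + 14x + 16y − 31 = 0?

m = −373 or m = 35

Tangency holds when the distance from the centre (−7, −8) to the line equals the radius 12:
|15·(−7) + 8·(−8) − m| / √289 = 12
|m − (−169)| = 12·17, so m = 35 or m = −373.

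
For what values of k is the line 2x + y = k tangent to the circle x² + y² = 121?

k = ±11√5

The line touches the circle iff its distance from (0, 0) is 11:
|2·0 + 1·0 − k| / √5 = 11
|k| = 11√5.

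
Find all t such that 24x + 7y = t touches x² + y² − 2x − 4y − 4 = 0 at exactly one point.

t = −37 or t = 113

Tangency holds when the distance from the centre (1, 2) to the line equals the radius 3:
|24·1 + 7·2 − t| / √625 = 3
|t − (38)| = 3·25, so t = 113 or t = −37.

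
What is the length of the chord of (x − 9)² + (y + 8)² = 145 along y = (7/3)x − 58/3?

The distance from (9, −8) to the line is 29/√58, and r² = 145.
Chord = 2√(r² − d²) = 2·√(261/2) = 3√58.

3√58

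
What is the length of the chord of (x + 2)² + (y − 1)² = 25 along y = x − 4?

Centre (−2, 1), r² = 25. Perpendicular distance d from centre to line = |−7| / √2 = 7/√2.
Chord = 2√(r² − d²) = 2·√(1/2) = √2.

√2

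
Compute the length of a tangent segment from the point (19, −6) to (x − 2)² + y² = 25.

10√3

With centre O = (2, 0), |OP|² = 325 and r² = 25.
The tangent meets the radius at right angles, so tangent² = |PO|² − r² = 325 − 25 = 300.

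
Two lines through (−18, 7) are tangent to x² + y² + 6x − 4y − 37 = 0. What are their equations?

x + y = −11 and x − 7y = −67

A line y − (7) = m(x − (−18)) is tangent when its distance from (−3, 2) is 5√2:
(15m − (−5))² = 50(m² + 1)
7m² + 6m − 1 = 0, so m = −1 or m = 1/7.
With m = −1: x + y = −11. With m = 1/7: x − 7y = −67.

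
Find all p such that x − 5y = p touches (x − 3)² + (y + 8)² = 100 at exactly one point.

p = 43 ± 10√26

For a tangent, require d(centre, line) = r = 10.
|1·3 − 5·(−8) − p| / √26 = 10
|p − (43)| = 10√26.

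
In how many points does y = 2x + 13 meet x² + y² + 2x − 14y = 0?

2

Substituting the line into the circle gives 5x² + 26x − 13 = 0.
Discriminant = (26)² − 4·5·(−13) = 936 > 0.
Two real roots: the line is a secant.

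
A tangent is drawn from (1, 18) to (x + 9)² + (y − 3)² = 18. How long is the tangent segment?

With centre O = (−9, 3), |OP|² = 325 and r² = 18.
By the tangent–radius right angle, tangent length = √(|PO|² − r²) = √307.

√307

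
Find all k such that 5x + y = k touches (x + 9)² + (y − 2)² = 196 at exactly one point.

k = −43 ± 14√26

The line touches the circle iff its distance from (−9, 2) is 14:
|5·(−9) + 1·2 − k| / √26 = 14
|k − (−43)| = 14√26.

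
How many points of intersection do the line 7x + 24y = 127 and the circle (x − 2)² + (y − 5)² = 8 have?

2

Centre (2, 5), r² = 8. Distance² from centre to line = (7)²/625 = 49/625.
Since d² < r², the line cuts the circle twice.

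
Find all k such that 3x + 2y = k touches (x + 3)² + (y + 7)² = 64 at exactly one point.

k = −23 ± 8√13

The line touches the circle iff its distance from (−3, −7) is 8:
|3·(−3) + 2·(−7) − k| / √13 = 8
|k − (−23)| = 8√13.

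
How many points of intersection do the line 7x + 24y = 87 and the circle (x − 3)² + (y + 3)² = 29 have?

0

Centre (3, −3), r² = 29. Distance² from centre to line = (−138)²/625 = 19044/625.
Since d² > r², the line lies outside the circle.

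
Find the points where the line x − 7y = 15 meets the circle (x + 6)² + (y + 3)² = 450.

(−27, −6) and (15, 0)

Express y = (−15 + x)/7 and substitute into the circle:
50x² + 600x − 20250 = 0  ⟹  x² + 12x − 405 = 0
x = 15 or x = −27, giving (15, 0) and (−27, −6).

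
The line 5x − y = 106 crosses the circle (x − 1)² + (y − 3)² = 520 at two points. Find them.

(19, −11) and (23, 9)

From the line, y = 5x − 106. Substituting:
26x² − 1092x + 11362 = 0  ⟹  x² − 42x + 437 = 0
x = 23 or x = 19, giving (23, 9) and (19, −11).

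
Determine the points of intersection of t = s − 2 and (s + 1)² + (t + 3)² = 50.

(−6, −8) and (4, 2)

From the line, t = s − 2. Substituting:
2s² + 4s − 48 = 0  ⟹  s² + 2s − 24 = 0
s = 4 or s = −6, giving (4, 2) and (−6, −8).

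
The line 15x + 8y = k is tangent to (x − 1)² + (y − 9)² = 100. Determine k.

k = −83 or k = 257

The line touches the circle iff its distance from (1, 9) is 10:
|15·1 + 8·9 − k| / √289 = 10
|k − (87)| = 10·17, so k = 257 or k = −83.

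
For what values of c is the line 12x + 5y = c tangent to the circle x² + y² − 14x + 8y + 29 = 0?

c = −14 or c = 142

The line touches the circle iff its distance from (7, −4) is 6:
|12·7 + 5·(−4) − c| / √169 = 6
|c − (64)| = 6·13, so c = 142 or c = −14.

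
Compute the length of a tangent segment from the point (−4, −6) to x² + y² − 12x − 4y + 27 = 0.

With centre O = (6, 2), |OP|² = 164 and r² = 13.
By the tangent–radius right angle, tangent length = √(|PO|² − r²) = √151.

√151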